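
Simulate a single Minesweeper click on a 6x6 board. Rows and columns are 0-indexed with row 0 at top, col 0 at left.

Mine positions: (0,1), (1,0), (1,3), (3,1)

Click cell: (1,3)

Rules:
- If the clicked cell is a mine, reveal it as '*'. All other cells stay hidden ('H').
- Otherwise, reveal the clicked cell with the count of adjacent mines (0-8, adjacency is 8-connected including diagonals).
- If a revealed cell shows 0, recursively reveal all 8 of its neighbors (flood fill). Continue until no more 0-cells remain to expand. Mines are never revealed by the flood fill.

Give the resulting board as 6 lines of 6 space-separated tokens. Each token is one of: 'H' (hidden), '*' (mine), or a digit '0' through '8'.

H H H H H H
H H H * H H
H H H H H H
H H H H H H
H H H H H H
H H H H H H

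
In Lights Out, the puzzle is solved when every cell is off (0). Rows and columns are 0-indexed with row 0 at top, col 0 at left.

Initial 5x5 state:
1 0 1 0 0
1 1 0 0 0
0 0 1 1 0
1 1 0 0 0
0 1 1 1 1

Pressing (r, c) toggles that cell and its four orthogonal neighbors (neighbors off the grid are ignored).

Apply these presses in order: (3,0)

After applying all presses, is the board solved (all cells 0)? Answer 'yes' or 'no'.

After press 1 at (3,0):
1 0 1 0 0
1 1 0 0 0
1 0 1 1 0
0 0 0 0 0
1 1 1 1 1

Lights still on: 12

Answer: no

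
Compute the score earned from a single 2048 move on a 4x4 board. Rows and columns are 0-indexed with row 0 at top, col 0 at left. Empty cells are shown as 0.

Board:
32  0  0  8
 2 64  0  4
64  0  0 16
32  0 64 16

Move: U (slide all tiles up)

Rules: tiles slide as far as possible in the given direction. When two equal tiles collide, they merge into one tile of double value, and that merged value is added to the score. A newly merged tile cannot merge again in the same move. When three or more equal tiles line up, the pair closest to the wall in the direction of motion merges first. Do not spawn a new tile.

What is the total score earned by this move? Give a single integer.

Slide up:
col 0: [32, 2, 64, 32] -> [32, 2, 64, 32]  score +0 (running 0)
col 1: [0, 64, 0, 0] -> [64, 0, 0, 0]  score +0 (running 0)
col 2: [0, 0, 0, 64] -> [64, 0, 0, 0]  score +0 (running 0)
col 3: [8, 4, 16, 16] -> [8, 4, 32, 0]  score +32 (running 32)
Board after move:
32 64 64  8
 2  0  0  4
64  0  0 32
32  0  0  0

Answer: 32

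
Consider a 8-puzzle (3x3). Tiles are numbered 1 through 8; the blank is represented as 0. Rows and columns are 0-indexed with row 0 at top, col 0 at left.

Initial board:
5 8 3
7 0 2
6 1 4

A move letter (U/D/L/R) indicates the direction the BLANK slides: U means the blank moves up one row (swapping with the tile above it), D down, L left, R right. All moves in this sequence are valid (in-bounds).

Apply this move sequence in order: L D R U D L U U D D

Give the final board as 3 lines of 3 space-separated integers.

Answer: 5 8 3
6 7 2
0 1 4

Derivation:
After move 1 (L):
5 8 3
0 7 2
6 1 4

After move 2 (D):
5 8 3
6 7 2
0 1 4

After move 3 (R):
5 8 3
6 7 2
1 0 4

After move 4 (U):
5 8 3
6 0 2
1 7 4

After move 5 (D):
5 8 3
6 7 2
1 0 4

After move 6 (L):
5 8 3
6 7 2
0 1 4

After move 7 (U):
5 8 3
0 7 2
6 1 4

After move 8 (U):
0 8 3
5 7 2
6 1 4

After move 9 (D):
5 8 3
0 7 2
6 1 4

After move 10 (D):
5 8 3
6 7 2
0 1 4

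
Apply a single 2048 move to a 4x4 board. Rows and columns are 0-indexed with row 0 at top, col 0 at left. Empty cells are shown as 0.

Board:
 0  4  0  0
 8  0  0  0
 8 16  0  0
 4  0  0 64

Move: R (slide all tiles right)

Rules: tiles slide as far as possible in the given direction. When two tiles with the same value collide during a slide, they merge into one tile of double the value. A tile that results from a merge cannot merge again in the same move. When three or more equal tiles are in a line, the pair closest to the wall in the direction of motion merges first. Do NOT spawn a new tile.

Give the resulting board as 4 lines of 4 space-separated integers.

Answer:  0  0  0  4
 0  0  0  8
 0  0  8 16
 0  0  4 64

Derivation:
Slide right:
row 0: [0, 4, 0, 0] -> [0, 0, 0, 4]
row 1: [8, 0, 0, 0] -> [0, 0, 0, 8]
row 2: [8, 16, 0, 0] -> [0, 0, 8, 16]
row 3: [4, 0, 0, 64] -> [0, 0, 4, 64]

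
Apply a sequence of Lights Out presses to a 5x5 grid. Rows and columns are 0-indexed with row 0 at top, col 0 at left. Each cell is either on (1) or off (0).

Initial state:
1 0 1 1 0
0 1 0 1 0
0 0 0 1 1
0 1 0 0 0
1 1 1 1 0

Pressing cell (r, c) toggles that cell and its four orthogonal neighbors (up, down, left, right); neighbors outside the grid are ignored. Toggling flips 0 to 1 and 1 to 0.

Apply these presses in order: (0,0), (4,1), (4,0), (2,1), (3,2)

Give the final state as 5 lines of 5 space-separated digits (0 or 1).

Answer: 0 1 1 1 0
1 0 0 1 0
1 1 0 1 1
1 0 1 1 0
1 1 1 1 0

Derivation:
After press 1 at (0,0):
0 1 1 1 0
1 1 0 1 0
0 0 0 1 1
0 1 0 0 0
1 1 1 1 0

After press 2 at (4,1):
0 1 1 1 0
1 1 0 1 0
0 0 0 1 1
0 0 0 0 0
0 0 0 1 0

After press 3 at (4,0):
0 1 1 1 0
1 1 0 1 0
0 0 0 1 1
1 0 0 0 0
1 1 0 1 0

After press 4 at (2,1):
0 1 1 1 0
1 0 0 1 0
1 1 1 1 1
1 1 0 0 0
1 1 0 1 0

After press 5 at (3,2):
0 1 1 1 0
1 0 0 1 0
1 1 0 1 1
1 0 1 1 0
1 1 1 1 0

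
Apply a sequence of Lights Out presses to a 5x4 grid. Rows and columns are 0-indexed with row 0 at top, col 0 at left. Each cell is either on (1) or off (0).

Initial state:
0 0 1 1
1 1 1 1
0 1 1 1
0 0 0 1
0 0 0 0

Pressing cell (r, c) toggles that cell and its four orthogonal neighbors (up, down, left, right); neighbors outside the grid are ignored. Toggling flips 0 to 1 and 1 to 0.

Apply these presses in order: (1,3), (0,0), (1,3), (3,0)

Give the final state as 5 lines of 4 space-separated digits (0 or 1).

Answer: 1 1 1 1
0 1 1 1
1 1 1 1
1 1 0 1
1 0 0 0

Derivation:
After press 1 at (1,3):
0 0 1 0
1 1 0 0
0 1 1 0
0 0 0 1
0 0 0 0

After press 2 at (0,0):
1 1 1 0
0 1 0 0
0 1 1 0
0 0 0 1
0 0 0 0

After press 3 at (1,3):
1 1 1 1
0 1 1 1
0 1 1 1
0 0 0 1
0 0 0 0

After press 4 at (3,0):
1 1 1 1
0 1 1 1
1 1 1 1
1 1 0 1
1 0 0 0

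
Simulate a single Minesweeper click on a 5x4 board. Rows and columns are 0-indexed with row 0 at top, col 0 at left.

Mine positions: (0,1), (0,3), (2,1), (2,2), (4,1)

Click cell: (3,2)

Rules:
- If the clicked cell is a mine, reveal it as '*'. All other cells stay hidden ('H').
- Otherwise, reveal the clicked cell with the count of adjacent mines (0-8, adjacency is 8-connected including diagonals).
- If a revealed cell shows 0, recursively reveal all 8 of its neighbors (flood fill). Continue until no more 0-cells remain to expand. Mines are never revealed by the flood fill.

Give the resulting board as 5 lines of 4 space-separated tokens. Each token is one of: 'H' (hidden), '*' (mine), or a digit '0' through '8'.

H H H H
H H H H
H H H H
H H 3 H
H H H H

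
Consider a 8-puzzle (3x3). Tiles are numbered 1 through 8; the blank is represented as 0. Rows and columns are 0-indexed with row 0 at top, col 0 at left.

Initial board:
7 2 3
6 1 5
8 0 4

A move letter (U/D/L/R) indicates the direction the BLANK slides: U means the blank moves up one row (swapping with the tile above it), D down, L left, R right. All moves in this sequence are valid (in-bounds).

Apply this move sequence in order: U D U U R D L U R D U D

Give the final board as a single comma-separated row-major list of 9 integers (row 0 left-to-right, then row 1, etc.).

Answer: 7, 5, 2, 6, 3, 0, 8, 1, 4

Derivation:
After move 1 (U):
7 2 3
6 0 5
8 1 4

After move 2 (D):
7 2 3
6 1 5
8 0 4

After move 3 (U):
7 2 3
6 0 5
8 1 4

After move 4 (U):
7 0 3
6 2 5
8 1 4

After move 5 (R):
7 3 0
6 2 5
8 1 4

After move 6 (D):
7 3 5
6 2 0
8 1 4

After move 7 (L):
7 3 5
6 0 2
8 1 4

After move 8 (U):
7 0 5
6 3 2
8 1 4

After move 9 (R):
7 5 0
6 3 2
8 1 4

After move 10 (D):
7 5 2
6 3 0
8 1 4

After move 11 (U):
7 5 0
6 3 2
8 1 4

After move 12 (D):
7 5 2
6 3 0
8 1 4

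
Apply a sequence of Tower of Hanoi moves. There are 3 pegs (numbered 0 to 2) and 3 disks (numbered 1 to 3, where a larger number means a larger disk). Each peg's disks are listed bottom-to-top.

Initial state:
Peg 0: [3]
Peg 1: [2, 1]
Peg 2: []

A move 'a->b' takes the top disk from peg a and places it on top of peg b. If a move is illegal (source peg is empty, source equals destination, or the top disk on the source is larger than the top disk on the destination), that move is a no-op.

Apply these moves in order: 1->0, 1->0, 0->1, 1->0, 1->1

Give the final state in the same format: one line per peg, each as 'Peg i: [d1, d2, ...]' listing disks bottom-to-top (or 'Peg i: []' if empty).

Answer: Peg 0: [3, 1]
Peg 1: [2]
Peg 2: []

Derivation:
After move 1 (1->0):
Peg 0: [3, 1]
Peg 1: [2]
Peg 2: []

After move 2 (1->0):
Peg 0: [3, 1]
Peg 1: [2]
Peg 2: []

After move 3 (0->1):
Peg 0: [3]
Peg 1: [2, 1]
Peg 2: []

After move 4 (1->0):
Peg 0: [3, 1]
Peg 1: [2]
Peg 2: []

After move 5 (1->1):
Peg 0: [3, 1]
Peg 1: [2]
Peg 2: []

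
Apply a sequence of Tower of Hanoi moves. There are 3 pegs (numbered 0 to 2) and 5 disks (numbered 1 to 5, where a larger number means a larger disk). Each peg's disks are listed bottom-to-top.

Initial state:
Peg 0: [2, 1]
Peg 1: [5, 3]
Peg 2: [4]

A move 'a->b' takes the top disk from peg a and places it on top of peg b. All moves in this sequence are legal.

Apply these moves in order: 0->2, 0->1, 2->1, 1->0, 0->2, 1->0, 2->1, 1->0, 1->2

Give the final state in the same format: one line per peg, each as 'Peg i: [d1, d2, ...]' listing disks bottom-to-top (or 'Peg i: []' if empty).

After move 1 (0->2):
Peg 0: [2]
Peg 1: [5, 3]
Peg 2: [4, 1]

After move 2 (0->1):
Peg 0: []
Peg 1: [5, 3, 2]
Peg 2: [4, 1]

After move 3 (2->1):
Peg 0: []
Peg 1: [5, 3, 2, 1]
Peg 2: [4]

After move 4 (1->0):
Peg 0: [1]
Peg 1: [5, 3, 2]
Peg 2: [4]

After move 5 (0->2):
Peg 0: []
Peg 1: [5, 3, 2]
Peg 2: [4, 1]

After move 6 (1->0):
Peg 0: [2]
Peg 1: [5, 3]
Peg 2: [4, 1]

After move 7 (2->1):
Peg 0: [2]
Peg 1: [5, 3, 1]
Peg 2: [4]

After move 8 (1->0):
Peg 0: [2, 1]
Peg 1: [5, 3]
Peg 2: [4]

After move 9 (1->2):
Peg 0: [2, 1]
Peg 1: [5]
Peg 2: [4, 3]

Answer: Peg 0: [2, 1]
Peg 1: [5]
Peg 2: [4, 3]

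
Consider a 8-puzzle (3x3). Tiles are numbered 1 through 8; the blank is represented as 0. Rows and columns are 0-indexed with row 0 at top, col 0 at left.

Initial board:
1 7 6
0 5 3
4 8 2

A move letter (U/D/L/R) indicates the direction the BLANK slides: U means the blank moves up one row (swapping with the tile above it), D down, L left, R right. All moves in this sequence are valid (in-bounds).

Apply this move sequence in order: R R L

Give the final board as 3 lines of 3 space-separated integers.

After move 1 (R):
1 7 6
5 0 3
4 8 2

After move 2 (R):
1 7 6
5 3 0
4 8 2

After move 3 (L):
1 7 6
5 0 3
4 8 2

Answer: 1 7 6
5 0 3
4 8 2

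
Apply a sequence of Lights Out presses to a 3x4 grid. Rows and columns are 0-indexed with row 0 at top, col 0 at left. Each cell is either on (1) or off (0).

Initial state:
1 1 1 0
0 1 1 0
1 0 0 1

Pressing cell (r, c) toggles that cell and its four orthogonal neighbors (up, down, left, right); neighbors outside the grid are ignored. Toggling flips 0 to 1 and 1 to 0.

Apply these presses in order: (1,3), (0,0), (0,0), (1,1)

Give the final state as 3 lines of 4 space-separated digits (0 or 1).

After press 1 at (1,3):
1 1 1 1
0 1 0 1
1 0 0 0

After press 2 at (0,0):
0 0 1 1
1 1 0 1
1 0 0 0

After press 3 at (0,0):
1 1 1 1
0 1 0 1
1 0 0 0

After press 4 at (1,1):
1 0 1 1
1 0 1 1
1 1 0 0

Answer: 1 0 1 1
1 0 1 1
1 1 0 0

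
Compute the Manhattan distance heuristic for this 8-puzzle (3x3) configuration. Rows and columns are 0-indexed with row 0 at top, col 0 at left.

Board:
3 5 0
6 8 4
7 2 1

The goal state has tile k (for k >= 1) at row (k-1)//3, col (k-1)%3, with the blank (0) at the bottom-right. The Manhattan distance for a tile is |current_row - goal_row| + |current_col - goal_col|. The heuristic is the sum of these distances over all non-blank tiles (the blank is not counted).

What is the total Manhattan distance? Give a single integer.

Tile 3: (0,0)->(0,2) = 2
Tile 5: (0,1)->(1,1) = 1
Tile 6: (1,0)->(1,2) = 2
Tile 8: (1,1)->(2,1) = 1
Tile 4: (1,2)->(1,0) = 2
Tile 7: (2,0)->(2,0) = 0
Tile 2: (2,1)->(0,1) = 2
Tile 1: (2,2)->(0,0) = 4
Sum: 2 + 1 + 2 + 1 + 2 + 0 + 2 + 4 = 14

Answer: 14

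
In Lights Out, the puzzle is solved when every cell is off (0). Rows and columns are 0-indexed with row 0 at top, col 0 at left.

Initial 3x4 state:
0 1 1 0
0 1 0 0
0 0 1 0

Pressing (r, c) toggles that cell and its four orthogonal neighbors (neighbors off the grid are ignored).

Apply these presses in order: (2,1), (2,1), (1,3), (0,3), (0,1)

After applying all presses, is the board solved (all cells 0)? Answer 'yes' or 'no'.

Answer: no

Derivation:
After press 1 at (2,1):
0 1 1 0
0 0 0 0
1 1 0 0

After press 2 at (2,1):
0 1 1 0
0 1 0 0
0 0 1 0

After press 3 at (1,3):
0 1 1 1
0 1 1 1
0 0 1 1

After press 4 at (0,3):
0 1 0 0
0 1 1 0
0 0 1 1

After press 5 at (0,1):
1 0 1 0
0 0 1 0
0 0 1 1

Lights still on: 5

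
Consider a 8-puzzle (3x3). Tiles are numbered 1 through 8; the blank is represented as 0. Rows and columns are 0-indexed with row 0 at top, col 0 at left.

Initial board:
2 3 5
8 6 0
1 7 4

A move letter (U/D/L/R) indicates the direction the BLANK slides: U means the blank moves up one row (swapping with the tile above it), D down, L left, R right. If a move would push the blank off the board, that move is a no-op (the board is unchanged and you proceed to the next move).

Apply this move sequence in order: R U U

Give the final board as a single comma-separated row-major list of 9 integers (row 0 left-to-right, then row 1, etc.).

Answer: 2, 3, 0, 8, 6, 5, 1, 7, 4

Derivation:
After move 1 (R):
2 3 5
8 6 0
1 7 4

After move 2 (U):
2 3 0
8 6 5
1 7 4

After move 3 (U):
2 3 0
8 6 5
1 7 4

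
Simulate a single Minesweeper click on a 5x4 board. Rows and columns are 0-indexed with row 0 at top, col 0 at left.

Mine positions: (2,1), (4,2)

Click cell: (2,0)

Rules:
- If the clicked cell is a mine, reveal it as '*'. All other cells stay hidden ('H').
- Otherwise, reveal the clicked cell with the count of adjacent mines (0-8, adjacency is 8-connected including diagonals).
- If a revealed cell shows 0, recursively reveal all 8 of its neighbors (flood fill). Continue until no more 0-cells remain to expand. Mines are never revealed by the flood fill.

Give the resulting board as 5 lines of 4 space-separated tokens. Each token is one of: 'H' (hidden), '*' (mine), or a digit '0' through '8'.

H H H H
H H H H
1 H H H
H H H H
H H H H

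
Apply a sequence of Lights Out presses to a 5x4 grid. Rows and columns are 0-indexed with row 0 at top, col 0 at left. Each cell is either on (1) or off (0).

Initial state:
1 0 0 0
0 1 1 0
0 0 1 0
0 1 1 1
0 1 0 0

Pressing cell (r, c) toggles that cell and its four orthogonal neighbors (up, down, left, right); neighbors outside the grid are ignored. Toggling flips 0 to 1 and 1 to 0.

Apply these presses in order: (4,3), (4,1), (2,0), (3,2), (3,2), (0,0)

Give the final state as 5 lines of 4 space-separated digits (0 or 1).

Answer: 0 1 0 0
0 1 1 0
1 1 1 0
1 0 1 0
1 0 0 1

Derivation:
After press 1 at (4,3):
1 0 0 0
0 1 1 0
0 0 1 0
0 1 1 0
0 1 1 1

After press 2 at (4,1):
1 0 0 0
0 1 1 0
0 0 1 0
0 0 1 0
1 0 0 1

After press 3 at (2,0):
1 0 0 0
1 1 1 0
1 1 1 0
1 0 1 0
1 0 0 1

After press 4 at (3,2):
1 0 0 0
1 1 1 0
1 1 0 0
1 1 0 1
1 0 1 1

After press 5 at (3,2):
1 0 0 0
1 1 1 0
1 1 1 0
1 0 1 0
1 0 0 1

After press 6 at (0,0):
0 1 0 0
0 1 1 0
1 1 1 0
1 0 1 0
1 0 0 1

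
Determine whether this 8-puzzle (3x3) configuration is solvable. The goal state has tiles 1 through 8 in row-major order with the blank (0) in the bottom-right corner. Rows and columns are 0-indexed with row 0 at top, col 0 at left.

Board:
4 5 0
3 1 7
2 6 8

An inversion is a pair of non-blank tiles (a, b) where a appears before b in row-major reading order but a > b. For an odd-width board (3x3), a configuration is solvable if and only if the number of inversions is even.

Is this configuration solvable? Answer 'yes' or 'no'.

Inversions (pairs i<j in row-major order where tile[i] > tile[j] > 0): 10
10 is even, so the puzzle is solvable.

Answer: yes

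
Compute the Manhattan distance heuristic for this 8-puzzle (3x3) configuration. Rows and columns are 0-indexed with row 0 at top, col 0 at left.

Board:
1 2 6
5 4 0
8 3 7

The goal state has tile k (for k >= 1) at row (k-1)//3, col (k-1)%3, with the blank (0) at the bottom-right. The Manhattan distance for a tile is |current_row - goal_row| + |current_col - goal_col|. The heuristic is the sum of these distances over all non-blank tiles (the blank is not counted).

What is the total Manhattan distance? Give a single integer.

Tile 1: at (0,0), goal (0,0), distance |0-0|+|0-0| = 0
Tile 2: at (0,1), goal (0,1), distance |0-0|+|1-1| = 0
Tile 6: at (0,2), goal (1,2), distance |0-1|+|2-2| = 1
Tile 5: at (1,0), goal (1,1), distance |1-1|+|0-1| = 1
Tile 4: at (1,1), goal (1,0), distance |1-1|+|1-0| = 1
Tile 8: at (2,0), goal (2,1), distance |2-2|+|0-1| = 1
Tile 3: at (2,1), goal (0,2), distance |2-0|+|1-2| = 3
Tile 7: at (2,2), goal (2,0), distance |2-2|+|2-0| = 2
Sum: 0 + 0 + 1 + 1 + 1 + 1 + 3 + 2 = 9

Answer: 9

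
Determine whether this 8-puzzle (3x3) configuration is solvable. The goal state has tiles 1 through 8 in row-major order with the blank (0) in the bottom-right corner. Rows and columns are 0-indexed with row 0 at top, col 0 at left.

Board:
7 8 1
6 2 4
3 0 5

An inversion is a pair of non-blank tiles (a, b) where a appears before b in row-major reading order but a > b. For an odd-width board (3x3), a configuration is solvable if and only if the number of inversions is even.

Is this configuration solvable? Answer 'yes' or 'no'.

Inversions (pairs i<j in row-major order where tile[i] > tile[j] > 0): 17
17 is odd, so the puzzle is not solvable.

Answer: no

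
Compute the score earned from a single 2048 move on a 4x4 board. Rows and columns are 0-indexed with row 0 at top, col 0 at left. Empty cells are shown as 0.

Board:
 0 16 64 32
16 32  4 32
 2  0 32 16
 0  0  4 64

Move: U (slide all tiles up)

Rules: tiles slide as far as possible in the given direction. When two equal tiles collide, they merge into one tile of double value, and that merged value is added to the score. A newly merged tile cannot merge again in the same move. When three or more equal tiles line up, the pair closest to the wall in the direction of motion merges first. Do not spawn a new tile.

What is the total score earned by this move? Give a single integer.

Slide up:
col 0: [0, 16, 2, 0] -> [16, 2, 0, 0]  score +0 (running 0)
col 1: [16, 32, 0, 0] -> [16, 32, 0, 0]  score +0 (running 0)
col 2: [64, 4, 32, 4] -> [64, 4, 32, 4]  score +0 (running 0)
col 3: [32, 32, 16, 64] -> [64, 16, 64, 0]  score +64 (running 64)
Board after move:
16 16 64 64
 2 32  4 16
 0  0 32 64
 0  0  4  0

Answer: 64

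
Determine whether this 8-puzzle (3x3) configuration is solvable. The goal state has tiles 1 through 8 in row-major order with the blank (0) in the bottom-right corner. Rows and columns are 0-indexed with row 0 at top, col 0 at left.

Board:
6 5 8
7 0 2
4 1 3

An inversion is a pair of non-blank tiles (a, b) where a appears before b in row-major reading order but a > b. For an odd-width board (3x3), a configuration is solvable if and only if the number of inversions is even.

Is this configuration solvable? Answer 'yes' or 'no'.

Answer: no

Derivation:
Inversions (pairs i<j in row-major order where tile[i] > tile[j] > 0): 21
21 is odd, so the puzzle is not solvable.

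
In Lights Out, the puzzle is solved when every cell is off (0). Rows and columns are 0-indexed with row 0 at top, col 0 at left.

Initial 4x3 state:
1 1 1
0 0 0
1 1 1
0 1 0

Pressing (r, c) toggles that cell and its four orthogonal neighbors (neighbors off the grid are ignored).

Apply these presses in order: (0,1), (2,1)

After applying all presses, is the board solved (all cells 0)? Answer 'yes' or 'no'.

Answer: yes

Derivation:
After press 1 at (0,1):
0 0 0
0 1 0
1 1 1
0 1 0

After press 2 at (2,1):
0 0 0
0 0 0
0 0 0
0 0 0

Lights still on: 0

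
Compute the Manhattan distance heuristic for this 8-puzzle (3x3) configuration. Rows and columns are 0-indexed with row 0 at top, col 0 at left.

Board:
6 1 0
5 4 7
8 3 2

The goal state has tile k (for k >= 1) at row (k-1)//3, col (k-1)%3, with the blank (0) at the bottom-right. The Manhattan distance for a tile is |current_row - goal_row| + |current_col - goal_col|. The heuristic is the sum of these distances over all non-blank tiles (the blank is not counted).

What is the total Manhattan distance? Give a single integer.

Tile 6: at (0,0), goal (1,2), distance |0-1|+|0-2| = 3
Tile 1: at (0,1), goal (0,0), distance |0-0|+|1-0| = 1
Tile 5: at (1,0), goal (1,1), distance |1-1|+|0-1| = 1
Tile 4: at (1,1), goal (1,0), distance |1-1|+|1-0| = 1
Tile 7: at (1,2), goal (2,0), distance |1-2|+|2-0| = 3
Tile 8: at (2,0), goal (2,1), distance |2-2|+|0-1| = 1
Tile 3: at (2,1), goal (0,2), distance |2-0|+|1-2| = 3
Tile 2: at (2,2), goal (0,1), distance |2-0|+|2-1| = 3
Sum: 3 + 1 + 1 + 1 + 3 + 1 + 3 + 3 = 16

Answer: 16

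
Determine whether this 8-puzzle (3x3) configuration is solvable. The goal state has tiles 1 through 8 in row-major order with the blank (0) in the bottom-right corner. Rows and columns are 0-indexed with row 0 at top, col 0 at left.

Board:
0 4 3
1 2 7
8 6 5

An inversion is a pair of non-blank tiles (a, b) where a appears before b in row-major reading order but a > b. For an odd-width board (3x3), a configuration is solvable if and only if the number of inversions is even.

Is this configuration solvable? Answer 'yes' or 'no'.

Inversions (pairs i<j in row-major order where tile[i] > tile[j] > 0): 10
10 is even, so the puzzle is solvable.

Answer: yes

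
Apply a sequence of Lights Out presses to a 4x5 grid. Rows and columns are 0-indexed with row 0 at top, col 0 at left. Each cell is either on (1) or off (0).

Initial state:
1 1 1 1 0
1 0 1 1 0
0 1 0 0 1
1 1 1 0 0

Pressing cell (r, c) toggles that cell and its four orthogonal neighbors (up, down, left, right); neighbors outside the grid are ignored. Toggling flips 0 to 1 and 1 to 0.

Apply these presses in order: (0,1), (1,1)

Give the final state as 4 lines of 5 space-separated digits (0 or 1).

Answer: 0 1 0 1 0
0 0 0 1 0
0 0 0 0 1
1 1 1 0 0

Derivation:
After press 1 at (0,1):
0 0 0 1 0
1 1 1 1 0
0 1 0 0 1
1 1 1 0 0

After press 2 at (1,1):
0 1 0 1 0
0 0 0 1 0
0 0 0 0 1
1 1 1 0 0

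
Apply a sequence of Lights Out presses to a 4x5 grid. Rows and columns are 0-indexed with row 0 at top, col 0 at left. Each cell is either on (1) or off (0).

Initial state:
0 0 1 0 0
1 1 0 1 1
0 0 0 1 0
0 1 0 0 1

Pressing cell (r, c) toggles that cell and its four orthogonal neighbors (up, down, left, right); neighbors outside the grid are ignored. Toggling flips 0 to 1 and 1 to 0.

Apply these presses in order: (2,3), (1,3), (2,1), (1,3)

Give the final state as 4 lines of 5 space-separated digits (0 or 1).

Answer: 0 0 1 0 0
1 0 0 0 1
1 1 0 0 1
0 0 0 1 1

Derivation:
After press 1 at (2,3):
0 0 1 0 0
1 1 0 0 1
0 0 1 0 1
0 1 0 1 1

After press 2 at (1,3):
0 0 1 1 0
1 1 1 1 0
0 0 1 1 1
0 1 0 1 1

After press 3 at (2,1):
0 0 1 1 0
1 0 1 1 0
1 1 0 1 1
0 0 0 1 1

After press 4 at (1,3):
0 0 1 0 0
1 0 0 0 1
1 1 0 0 1
0 0 0 1 1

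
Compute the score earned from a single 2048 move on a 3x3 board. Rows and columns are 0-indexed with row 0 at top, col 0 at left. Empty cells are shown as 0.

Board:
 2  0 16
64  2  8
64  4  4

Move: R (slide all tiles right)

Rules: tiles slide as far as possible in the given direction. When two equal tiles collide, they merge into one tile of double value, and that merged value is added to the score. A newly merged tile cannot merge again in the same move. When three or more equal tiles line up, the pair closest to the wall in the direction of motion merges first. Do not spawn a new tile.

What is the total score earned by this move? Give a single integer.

Slide right:
row 0: [2, 0, 16] -> [0, 2, 16]  score +0 (running 0)
row 1: [64, 2, 8] -> [64, 2, 8]  score +0 (running 0)
row 2: [64, 4, 4] -> [0, 64, 8]  score +8 (running 8)
Board after move:
 0  2 16
64  2  8
 0 64  8

Answer: 8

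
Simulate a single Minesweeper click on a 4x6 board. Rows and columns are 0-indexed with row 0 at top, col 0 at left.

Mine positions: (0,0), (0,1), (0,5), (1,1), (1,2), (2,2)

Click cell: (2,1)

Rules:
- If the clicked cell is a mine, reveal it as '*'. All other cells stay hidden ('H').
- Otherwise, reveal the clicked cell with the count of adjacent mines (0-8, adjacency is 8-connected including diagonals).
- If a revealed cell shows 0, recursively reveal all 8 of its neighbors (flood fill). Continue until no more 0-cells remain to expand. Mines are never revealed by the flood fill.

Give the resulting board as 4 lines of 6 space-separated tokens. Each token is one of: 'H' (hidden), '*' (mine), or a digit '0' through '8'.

H H H H H H
H H H H H H
H 3 H H H H
H H H H H H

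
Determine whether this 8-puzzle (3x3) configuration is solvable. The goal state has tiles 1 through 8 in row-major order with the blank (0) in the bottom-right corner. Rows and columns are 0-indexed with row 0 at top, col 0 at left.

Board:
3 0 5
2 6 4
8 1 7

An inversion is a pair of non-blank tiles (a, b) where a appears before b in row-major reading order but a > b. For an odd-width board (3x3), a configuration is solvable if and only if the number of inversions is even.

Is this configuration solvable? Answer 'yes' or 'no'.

Inversions (pairs i<j in row-major order where tile[i] > tile[j] > 0): 11
11 is odd, so the puzzle is not solvable.

Answer: no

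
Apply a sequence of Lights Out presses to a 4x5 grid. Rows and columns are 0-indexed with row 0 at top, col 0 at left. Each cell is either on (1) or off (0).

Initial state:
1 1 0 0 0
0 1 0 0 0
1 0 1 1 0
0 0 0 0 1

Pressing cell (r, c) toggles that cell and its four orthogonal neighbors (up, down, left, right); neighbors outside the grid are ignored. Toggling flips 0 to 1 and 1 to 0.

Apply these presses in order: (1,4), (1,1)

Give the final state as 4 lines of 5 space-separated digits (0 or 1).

Answer: 1 0 0 0 1
1 0 1 1 1
1 1 1 1 1
0 0 0 0 1

Derivation:
After press 1 at (1,4):
1 1 0 0 1
0 1 0 1 1
1 0 1 1 1
0 0 0 0 1

After press 2 at (1,1):
1 0 0 0 1
1 0 1 1 1
1 1 1 1 1
0 0 0 0 1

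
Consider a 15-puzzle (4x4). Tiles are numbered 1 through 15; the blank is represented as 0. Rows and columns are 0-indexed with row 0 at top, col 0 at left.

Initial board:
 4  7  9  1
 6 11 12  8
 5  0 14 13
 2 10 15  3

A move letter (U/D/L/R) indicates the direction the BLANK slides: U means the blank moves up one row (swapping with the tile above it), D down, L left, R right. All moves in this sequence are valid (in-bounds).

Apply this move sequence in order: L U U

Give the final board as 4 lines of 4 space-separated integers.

After move 1 (L):
 4  7  9  1
 6 11 12  8
 0  5 14 13
 2 10 15  3

After move 2 (U):
 4  7  9  1
 0 11 12  8
 6  5 14 13
 2 10 15  3

After move 3 (U):
 0  7  9  1
 4 11 12  8
 6  5 14 13
 2 10 15  3

Answer:  0  7  9  1
 4 11 12  8
 6  5 14 13
 2 10 15  3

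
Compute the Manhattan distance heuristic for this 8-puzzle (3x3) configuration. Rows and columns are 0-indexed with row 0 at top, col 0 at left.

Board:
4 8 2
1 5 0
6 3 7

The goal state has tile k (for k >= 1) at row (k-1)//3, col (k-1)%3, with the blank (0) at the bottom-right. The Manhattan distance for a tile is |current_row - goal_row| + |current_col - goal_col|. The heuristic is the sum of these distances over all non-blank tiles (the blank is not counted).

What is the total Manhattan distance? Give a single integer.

Tile 4: (0,0)->(1,0) = 1
Tile 8: (0,1)->(2,1) = 2
Tile 2: (0,2)->(0,1) = 1
Tile 1: (1,0)->(0,0) = 1
Tile 5: (1,1)->(1,1) = 0
Tile 6: (2,0)->(1,2) = 3
Tile 3: (2,1)->(0,2) = 3
Tile 7: (2,2)->(2,0) = 2
Sum: 1 + 2 + 1 + 1 + 0 + 3 + 3 + 2 = 13

Answer: 13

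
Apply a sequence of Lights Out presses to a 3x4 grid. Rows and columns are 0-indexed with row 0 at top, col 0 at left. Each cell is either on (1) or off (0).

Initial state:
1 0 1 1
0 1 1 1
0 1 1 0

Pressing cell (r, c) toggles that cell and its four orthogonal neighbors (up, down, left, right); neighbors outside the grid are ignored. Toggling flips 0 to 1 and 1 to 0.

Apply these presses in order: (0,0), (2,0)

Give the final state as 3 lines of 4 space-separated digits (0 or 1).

Answer: 0 1 1 1
0 1 1 1
1 0 1 0

Derivation:
After press 1 at (0,0):
0 1 1 1
1 1 1 1
0 1 1 0

After press 2 at (2,0):
0 1 1 1
0 1 1 1
1 0 1 0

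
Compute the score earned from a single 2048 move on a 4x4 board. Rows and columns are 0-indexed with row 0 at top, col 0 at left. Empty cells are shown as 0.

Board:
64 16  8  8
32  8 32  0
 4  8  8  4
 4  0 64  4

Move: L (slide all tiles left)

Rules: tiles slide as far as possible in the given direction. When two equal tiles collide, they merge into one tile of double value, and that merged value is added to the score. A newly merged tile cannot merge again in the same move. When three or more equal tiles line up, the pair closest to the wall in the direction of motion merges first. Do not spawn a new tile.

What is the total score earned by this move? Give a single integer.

Answer: 32

Derivation:
Slide left:
row 0: [64, 16, 8, 8] -> [64, 16, 16, 0]  score +16 (running 16)
row 1: [32, 8, 32, 0] -> [32, 8, 32, 0]  score +0 (running 16)
row 2: [4, 8, 8, 4] -> [4, 16, 4, 0]  score +16 (running 32)
row 3: [4, 0, 64, 4] -> [4, 64, 4, 0]  score +0 (running 32)
Board after move:
64 16 16  0
32  8 32  0
 4 16  4  0
 4 64  4  0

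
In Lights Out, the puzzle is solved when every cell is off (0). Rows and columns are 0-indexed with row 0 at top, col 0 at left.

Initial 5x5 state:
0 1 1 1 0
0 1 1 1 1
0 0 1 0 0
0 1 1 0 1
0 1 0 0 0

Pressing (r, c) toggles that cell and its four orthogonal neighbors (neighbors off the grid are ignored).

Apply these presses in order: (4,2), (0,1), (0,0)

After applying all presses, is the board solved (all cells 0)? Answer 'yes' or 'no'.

After press 1 at (4,2):
0 1 1 1 0
0 1 1 1 1
0 0 1 0 0
0 1 0 0 1
0 0 1 1 0

After press 2 at (0,1):
1 0 0 1 0
0 0 1 1 1
0 0 1 0 0
0 1 0 0 1
0 0 1 1 0

After press 3 at (0,0):
0 1 0 1 0
1 0 1 1 1
0 0 1 0 0
0 1 0 0 1
0 0 1 1 0

Lights still on: 11

Answer: no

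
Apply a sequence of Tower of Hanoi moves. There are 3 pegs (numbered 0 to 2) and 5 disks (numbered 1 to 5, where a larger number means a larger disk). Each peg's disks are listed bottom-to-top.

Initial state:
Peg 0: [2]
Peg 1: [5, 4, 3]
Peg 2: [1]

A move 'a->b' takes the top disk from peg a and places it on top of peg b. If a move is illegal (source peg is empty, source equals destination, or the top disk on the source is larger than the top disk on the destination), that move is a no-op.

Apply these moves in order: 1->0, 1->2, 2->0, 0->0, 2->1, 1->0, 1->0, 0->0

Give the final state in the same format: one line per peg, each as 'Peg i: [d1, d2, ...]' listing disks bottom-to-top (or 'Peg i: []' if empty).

After move 1 (1->0):
Peg 0: [2]
Peg 1: [5, 4, 3]
Peg 2: [1]

After move 2 (1->2):
Peg 0: [2]
Peg 1: [5, 4, 3]
Peg 2: [1]

After move 3 (2->0):
Peg 0: [2, 1]
Peg 1: [5, 4, 3]
Peg 2: []

After move 4 (0->0):
Peg 0: [2, 1]
Peg 1: [5, 4, 3]
Peg 2: []

After move 5 (2->1):
Peg 0: [2, 1]
Peg 1: [5, 4, 3]
Peg 2: []

After move 6 (1->0):
Peg 0: [2, 1]
Peg 1: [5, 4, 3]
Peg 2: []

After move 7 (1->0):
Peg 0: [2, 1]
Peg 1: [5, 4, 3]
Peg 2: []

After move 8 (0->0):
Peg 0: [2, 1]
Peg 1: [5, 4, 3]
Peg 2: []

Answer: Peg 0: [2, 1]
Peg 1: [5, 4, 3]
Peg 2: []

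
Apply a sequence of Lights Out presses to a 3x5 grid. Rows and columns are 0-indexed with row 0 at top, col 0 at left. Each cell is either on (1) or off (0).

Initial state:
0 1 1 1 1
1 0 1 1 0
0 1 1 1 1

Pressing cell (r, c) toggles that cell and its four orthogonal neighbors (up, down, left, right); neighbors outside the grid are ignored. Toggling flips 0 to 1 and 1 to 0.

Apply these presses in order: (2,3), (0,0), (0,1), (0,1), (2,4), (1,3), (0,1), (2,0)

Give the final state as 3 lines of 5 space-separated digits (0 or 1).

After press 1 at (2,3):
0 1 1 1 1
1 0 1 0 0
0 1 0 0 0

After press 2 at (0,0):
1 0 1 1 1
0 0 1 0 0
0 1 0 0 0

After press 3 at (0,1):
0 1 0 1 1
0 1 1 0 0
0 1 0 0 0

After press 4 at (0,1):
1 0 1 1 1
0 0 1 0 0
0 1 0 0 0

After press 5 at (2,4):
1 0 1 1 1
0 0 1 0 1
0 1 0 1 1

After press 6 at (1,3):
1 0 1 0 1
0 0 0 1 0
0 1 0 0 1

After press 7 at (0,1):
0 1 0 0 1
0 1 0 1 0
0 1 0 0 1

After press 8 at (2,0):
0 1 0 0 1
1 1 0 1 0
1 0 0 0 1

Answer: 0 1 0 0 1
1 1 0 1 0
1 0 0 0 1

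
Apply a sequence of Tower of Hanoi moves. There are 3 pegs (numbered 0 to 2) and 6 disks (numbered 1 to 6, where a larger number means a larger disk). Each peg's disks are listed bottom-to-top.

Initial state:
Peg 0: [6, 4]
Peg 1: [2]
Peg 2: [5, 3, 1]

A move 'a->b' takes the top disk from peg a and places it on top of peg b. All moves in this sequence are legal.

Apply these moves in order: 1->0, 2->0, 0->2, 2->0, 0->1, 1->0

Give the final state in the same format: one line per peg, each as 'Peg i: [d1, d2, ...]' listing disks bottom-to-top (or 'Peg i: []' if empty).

After move 1 (1->0):
Peg 0: [6, 4, 2]
Peg 1: []
Peg 2: [5, 3, 1]

After move 2 (2->0):
Peg 0: [6, 4, 2, 1]
Peg 1: []
Peg 2: [5, 3]

After move 3 (0->2):
Peg 0: [6, 4, 2]
Peg 1: []
Peg 2: [5, 3, 1]

After move 4 (2->0):
Peg 0: [6, 4, 2, 1]
Peg 1: []
Peg 2: [5, 3]

After move 5 (0->1):
Peg 0: [6, 4, 2]
Peg 1: [1]
Peg 2: [5, 3]

After move 6 (1->0):
Peg 0: [6, 4, 2, 1]
Peg 1: []
Peg 2: [5, 3]

Answer: Peg 0: [6, 4, 2, 1]
Peg 1: []
Peg 2: [5, 3]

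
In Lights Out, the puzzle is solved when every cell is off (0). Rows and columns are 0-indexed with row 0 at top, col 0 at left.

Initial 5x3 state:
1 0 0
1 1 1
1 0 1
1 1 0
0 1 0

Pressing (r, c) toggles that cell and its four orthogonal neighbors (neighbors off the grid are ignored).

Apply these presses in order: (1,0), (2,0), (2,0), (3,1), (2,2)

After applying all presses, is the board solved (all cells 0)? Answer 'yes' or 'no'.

Answer: yes

Derivation:
After press 1 at (1,0):
0 0 0
0 0 1
0 0 1
1 1 0
0 1 0

After press 2 at (2,0):
0 0 0
1 0 1
1 1 1
0 1 0
0 1 0

After press 3 at (2,0):
0 0 0
0 0 1
0 0 1
1 1 0
0 1 0

After press 4 at (3,1):
0 0 0
0 0 1
0 1 1
0 0 1
0 0 0

After press 5 at (2,2):
0 0 0
0 0 0
0 0 0
0 0 0
0 0 0

Lights still on: 0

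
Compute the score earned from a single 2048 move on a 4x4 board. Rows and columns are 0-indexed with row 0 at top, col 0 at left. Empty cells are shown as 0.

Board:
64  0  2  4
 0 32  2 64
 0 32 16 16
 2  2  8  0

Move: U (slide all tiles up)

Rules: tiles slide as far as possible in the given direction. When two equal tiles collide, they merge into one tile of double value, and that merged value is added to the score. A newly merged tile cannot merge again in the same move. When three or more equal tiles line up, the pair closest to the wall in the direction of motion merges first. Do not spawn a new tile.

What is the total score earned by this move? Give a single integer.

Slide up:
col 0: [64, 0, 0, 2] -> [64, 2, 0, 0]  score +0 (running 0)
col 1: [0, 32, 32, 2] -> [64, 2, 0, 0]  score +64 (running 64)
col 2: [2, 2, 16, 8] -> [4, 16, 8, 0]  score +4 (running 68)
col 3: [4, 64, 16, 0] -> [4, 64, 16, 0]  score +0 (running 68)
Board after move:
64 64  4  4
 2  2 16 64
 0  0  8 16
 0  0  0  0

Answer: 68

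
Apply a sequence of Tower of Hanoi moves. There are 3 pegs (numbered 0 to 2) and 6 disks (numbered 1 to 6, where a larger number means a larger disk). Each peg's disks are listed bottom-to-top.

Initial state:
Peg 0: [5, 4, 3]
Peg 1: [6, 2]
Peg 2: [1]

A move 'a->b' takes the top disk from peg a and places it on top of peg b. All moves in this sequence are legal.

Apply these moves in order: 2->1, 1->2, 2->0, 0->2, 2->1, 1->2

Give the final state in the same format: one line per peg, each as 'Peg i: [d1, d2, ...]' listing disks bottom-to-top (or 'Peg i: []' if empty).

After move 1 (2->1):
Peg 0: [5, 4, 3]
Peg 1: [6, 2, 1]
Peg 2: []

After move 2 (1->2):
Peg 0: [5, 4, 3]
Peg 1: [6, 2]
Peg 2: [1]

After move 3 (2->0):
Peg 0: [5, 4, 3, 1]
Peg 1: [6, 2]
Peg 2: []

After move 4 (0->2):
Peg 0: [5, 4, 3]
Peg 1: [6, 2]
Peg 2: [1]

After move 5 (2->1):
Peg 0: [5, 4, 3]
Peg 1: [6, 2, 1]
Peg 2: []

After move 6 (1->2):
Peg 0: [5, 4, 3]
Peg 1: [6, 2]
Peg 2: [1]

Answer: Peg 0: [5, 4, 3]
Peg 1: [6, 2]
Peg 2: [1]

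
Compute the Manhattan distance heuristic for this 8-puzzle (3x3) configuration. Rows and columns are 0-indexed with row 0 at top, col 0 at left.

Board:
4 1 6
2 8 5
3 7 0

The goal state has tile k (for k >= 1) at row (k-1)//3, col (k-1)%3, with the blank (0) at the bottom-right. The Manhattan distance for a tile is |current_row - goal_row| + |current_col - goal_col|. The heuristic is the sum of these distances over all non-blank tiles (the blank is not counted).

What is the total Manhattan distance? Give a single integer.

Answer: 12

Derivation:
Tile 4: at (0,0), goal (1,0), distance |0-1|+|0-0| = 1
Tile 1: at (0,1), goal (0,0), distance |0-0|+|1-0| = 1
Tile 6: at (0,2), goal (1,2), distance |0-1|+|2-2| = 1
Tile 2: at (1,0), goal (0,1), distance |1-0|+|0-1| = 2
Tile 8: at (1,1), goal (2,1), distance |1-2|+|1-1| = 1
Tile 5: at (1,2), goal (1,1), distance |1-1|+|2-1| = 1
Tile 3: at (2,0), goal (0,2), distance |2-0|+|0-2| = 4
Tile 7: at (2,1), goal (2,0), distance |2-2|+|1-0| = 1
Sum: 1 + 1 + 1 + 2 + 1 + 1 + 4 + 1 = 12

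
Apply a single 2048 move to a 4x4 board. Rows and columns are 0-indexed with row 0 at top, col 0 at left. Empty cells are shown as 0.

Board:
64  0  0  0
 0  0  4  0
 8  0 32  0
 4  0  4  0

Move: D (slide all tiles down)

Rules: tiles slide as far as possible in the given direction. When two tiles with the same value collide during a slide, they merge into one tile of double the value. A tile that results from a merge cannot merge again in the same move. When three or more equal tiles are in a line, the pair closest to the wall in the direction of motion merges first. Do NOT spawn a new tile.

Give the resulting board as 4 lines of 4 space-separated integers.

Answer:  0  0  0  0
64  0  4  0
 8  0 32  0
 4  0  4  0

Derivation:
Slide down:
col 0: [64, 0, 8, 4] -> [0, 64, 8, 4]
col 1: [0, 0, 0, 0] -> [0, 0, 0, 0]
col 2: [0, 4, 32, 4] -> [0, 4, 32, 4]
col 3: [0, 0, 0, 0] -> [0, 0, 0, 0]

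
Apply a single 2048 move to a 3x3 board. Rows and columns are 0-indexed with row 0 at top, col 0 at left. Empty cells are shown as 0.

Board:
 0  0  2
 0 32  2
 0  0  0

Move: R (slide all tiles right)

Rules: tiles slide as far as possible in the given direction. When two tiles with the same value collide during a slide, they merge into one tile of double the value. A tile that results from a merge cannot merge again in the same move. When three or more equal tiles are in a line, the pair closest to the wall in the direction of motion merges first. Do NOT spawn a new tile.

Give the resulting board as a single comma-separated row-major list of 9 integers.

Answer: 0, 0, 2, 0, 32, 2, 0, 0, 0

Derivation:
Slide right:
row 0: [0, 0, 2] -> [0, 0, 2]
row 1: [0, 32, 2] -> [0, 32, 2]
row 2: [0, 0, 0] -> [0, 0, 0]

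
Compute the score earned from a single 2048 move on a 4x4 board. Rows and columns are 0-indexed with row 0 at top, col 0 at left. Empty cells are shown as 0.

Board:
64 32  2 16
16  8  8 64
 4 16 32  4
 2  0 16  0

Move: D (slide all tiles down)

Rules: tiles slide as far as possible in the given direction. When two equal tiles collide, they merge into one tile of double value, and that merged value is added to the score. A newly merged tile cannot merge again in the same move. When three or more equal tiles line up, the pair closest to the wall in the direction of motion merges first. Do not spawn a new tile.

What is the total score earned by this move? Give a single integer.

Slide down:
col 0: [64, 16, 4, 2] -> [64, 16, 4, 2]  score +0 (running 0)
col 1: [32, 8, 16, 0] -> [0, 32, 8, 16]  score +0 (running 0)
col 2: [2, 8, 32, 16] -> [2, 8, 32, 16]  score +0 (running 0)
col 3: [16, 64, 4, 0] -> [0, 16, 64, 4]  score +0 (running 0)
Board after move:
64  0  2  0
16 32  8 16
 4  8 32 64
 2 16 16  4

Answer: 0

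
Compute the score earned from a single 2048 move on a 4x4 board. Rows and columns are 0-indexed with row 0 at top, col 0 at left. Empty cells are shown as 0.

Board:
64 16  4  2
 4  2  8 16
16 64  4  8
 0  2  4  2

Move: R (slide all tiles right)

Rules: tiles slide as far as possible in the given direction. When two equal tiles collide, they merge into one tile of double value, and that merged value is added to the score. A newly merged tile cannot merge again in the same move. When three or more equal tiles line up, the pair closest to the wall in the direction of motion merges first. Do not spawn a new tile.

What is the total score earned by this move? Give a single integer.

Slide right:
row 0: [64, 16, 4, 2] -> [64, 16, 4, 2]  score +0 (running 0)
row 1: [4, 2, 8, 16] -> [4, 2, 8, 16]  score +0 (running 0)
row 2: [16, 64, 4, 8] -> [16, 64, 4, 8]  score +0 (running 0)
row 3: [0, 2, 4, 2] -> [0, 2, 4, 2]  score +0 (running 0)
Board after move:
64 16  4  2
 4  2  8 16
16 64  4  8
 0  2  4  2

Answer: 0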